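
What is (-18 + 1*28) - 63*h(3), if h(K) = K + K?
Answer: -368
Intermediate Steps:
h(K) = 2*K
(-18 + 1*28) - 63*h(3) = (-18 + 1*28) - 63*2*3 = (-18 + 28) - 63*6 = 10 - 1*378 = 10 - 378 = -368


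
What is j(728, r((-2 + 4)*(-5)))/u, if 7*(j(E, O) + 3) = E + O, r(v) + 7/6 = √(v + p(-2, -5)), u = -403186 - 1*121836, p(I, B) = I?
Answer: -605/3150132 - I*√3/1837577 ≈ -0.00019206 - 9.4257e-7*I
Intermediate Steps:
u = -525022 (u = -403186 - 121836 = -525022)
r(v) = -7/6 + √(-2 + v) (r(v) = -7/6 + √(v - 2) = -7/6 + √(-2 + v))
j(E, O) = -3 + E/7 + O/7 (j(E, O) = -3 + (E + O)/7 = -3 + (E/7 + O/7) = -3 + E/7 + O/7)
j(728, r((-2 + 4)*(-5)))/u = (-3 + (⅐)*728 + (-7/6 + √(-2 + (-2 + 4)*(-5)))/7)/(-525022) = (-3 + 104 + (-7/6 + √(-2 + 2*(-5)))/7)*(-1/525022) = (-3 + 104 + (-7/6 + √(-2 - 10))/7)*(-1/525022) = (-3 + 104 + (-7/6 + √(-12))/7)*(-1/525022) = (-3 + 104 + (-7/6 + 2*I*√3)/7)*(-1/525022) = (-3 + 104 + (-⅙ + 2*I*√3/7))*(-1/525022) = (605/6 + 2*I*√3/7)*(-1/525022) = -605/3150132 - I*√3/1837577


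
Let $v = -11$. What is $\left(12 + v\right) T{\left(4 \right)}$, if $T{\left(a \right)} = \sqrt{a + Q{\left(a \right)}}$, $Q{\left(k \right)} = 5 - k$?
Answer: $\sqrt{5} \approx 2.2361$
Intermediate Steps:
$T{\left(a \right)} = \sqrt{5}$ ($T{\left(a \right)} = \sqrt{a - \left(-5 + a\right)} = \sqrt{5}$)
$\left(12 + v\right) T{\left(4 \right)} = \left(12 - 11\right) \sqrt{5} = 1 \sqrt{5} = \sqrt{5}$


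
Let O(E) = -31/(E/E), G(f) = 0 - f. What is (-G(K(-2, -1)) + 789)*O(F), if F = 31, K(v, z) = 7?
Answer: -24676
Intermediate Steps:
G(f) = -f
O(E) = -31 (O(E) = -31/1 = -31*1 = -31)
(-G(K(-2, -1)) + 789)*O(F) = (-(-1)*7 + 789)*(-31) = (-1*(-7) + 789)*(-31) = (7 + 789)*(-31) = 796*(-31) = -24676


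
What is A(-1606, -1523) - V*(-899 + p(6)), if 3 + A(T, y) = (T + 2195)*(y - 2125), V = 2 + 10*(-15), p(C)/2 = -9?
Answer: -2284391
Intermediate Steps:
p(C) = -18 (p(C) = 2*(-9) = -18)
V = -148 (V = 2 - 150 = -148)
A(T, y) = -3 + (-2125 + y)*(2195 + T) (A(T, y) = -3 + (T + 2195)*(y - 2125) = -3 + (2195 + T)*(-2125 + y) = -3 + (-2125 + y)*(2195 + T))
A(-1606, -1523) - V*(-899 + p(6)) = (-4664378 - 2125*(-1606) + 2195*(-1523) - 1606*(-1523)) - (-148)*(-899 - 18) = (-4664378 + 3412750 - 3342985 + 2445938) - (-148)*(-917) = -2148675 - 1*135716 = -2148675 - 135716 = -2284391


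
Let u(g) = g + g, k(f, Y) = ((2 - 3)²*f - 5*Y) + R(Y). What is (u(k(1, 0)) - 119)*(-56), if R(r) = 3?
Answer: 6216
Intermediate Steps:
k(f, Y) = 3 + f - 5*Y (k(f, Y) = ((2 - 3)²*f - 5*Y) + 3 = ((-1)²*f - 5*Y) + 3 = (1*f - 5*Y) + 3 = (f - 5*Y) + 3 = 3 + f - 5*Y)
u(g) = 2*g
(u(k(1, 0)) - 119)*(-56) = (2*(3 + 1 - 5*0) - 119)*(-56) = (2*(3 + 1 + 0) - 119)*(-56) = (2*4 - 119)*(-56) = (8 - 119)*(-56) = -111*(-56) = 6216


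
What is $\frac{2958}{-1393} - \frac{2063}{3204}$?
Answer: $- \frac{12351191}{4463172} \approx -2.7674$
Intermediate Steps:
$\frac{2958}{-1393} - \frac{2063}{3204} = 2958 \left(- \frac{1}{1393}\right) - \frac{2063}{3204} = - \frac{2958}{1393} - \frac{2063}{3204} = - \frac{12351191}{4463172}$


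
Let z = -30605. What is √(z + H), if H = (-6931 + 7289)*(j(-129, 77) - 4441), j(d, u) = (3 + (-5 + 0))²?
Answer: I*√1619051 ≈ 1272.4*I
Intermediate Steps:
j(d, u) = 4 (j(d, u) = (3 - 5)² = (-2)² = 4)
H = -1588446 (H = (-6931 + 7289)*(4 - 4441) = 358*(-4437) = -1588446)
√(z + H) = √(-30605 - 1588446) = √(-1619051) = I*√1619051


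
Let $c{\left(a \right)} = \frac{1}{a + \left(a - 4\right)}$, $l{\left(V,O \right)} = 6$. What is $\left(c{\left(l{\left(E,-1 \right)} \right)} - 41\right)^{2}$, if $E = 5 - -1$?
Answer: $\frac{106929}{64} \approx 1670.8$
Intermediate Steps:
$E = 6$ ($E = 5 + 1 = 6$)
$c{\left(a \right)} = \frac{1}{-4 + 2 a}$ ($c{\left(a \right)} = \frac{1}{a + \left(a - 4\right)} = \frac{1}{a + \left(-4 + a\right)} = \frac{1}{-4 + 2 a}$)
$\left(c{\left(l{\left(E,-1 \right)} \right)} - 41\right)^{2} = \left(\frac{1}{2 \left(-2 + 6\right)} - 41\right)^{2} = \left(\frac{1}{2 \cdot 4} - 41\right)^{2} = \left(\frac{1}{2} \cdot \frac{1}{4} - 41\right)^{2} = \left(\frac{1}{8} - 41\right)^{2} = \left(- \frac{327}{8}\right)^{2} = \frac{106929}{64}$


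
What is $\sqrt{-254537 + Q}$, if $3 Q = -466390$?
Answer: $\frac{i \sqrt{3690003}}{3} \approx 640.31 i$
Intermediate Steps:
$Q = - \frac{466390}{3}$ ($Q = \frac{1}{3} \left(-466390\right) = - \frac{466390}{3} \approx -1.5546 \cdot 10^{5}$)
$\sqrt{-254537 + Q} = \sqrt{-254537 - \frac{466390}{3}} = \sqrt{- \frac{1230001}{3}} = \frac{i \sqrt{3690003}}{3}$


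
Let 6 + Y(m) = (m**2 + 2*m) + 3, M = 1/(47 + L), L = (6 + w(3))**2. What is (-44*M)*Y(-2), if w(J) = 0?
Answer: 132/83 ≈ 1.5904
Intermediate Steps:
L = 36 (L = (6 + 0)**2 = 6**2 = 36)
M = 1/83 (M = 1/(47 + 36) = 1/83 ≈ 0.012048)
Y(m) = -3 + m**2 + 2*m (Y(m) = -6 + ((m**2 + 2*m) + 3) = -6 + (3 + m**2 + 2*m) = -3 + m**2 + 2*m)
(-44*M)*Y(-2) = (-44*1/83)*(-3 + (-2)**2 + 2*(-2)) = -44*(-3 + 4 - 4)/83 = -44/83*(-3) = 132/83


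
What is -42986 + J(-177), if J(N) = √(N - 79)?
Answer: -42986 + 16*I ≈ -42986.0 + 16.0*I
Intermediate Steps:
J(N) = √(-79 + N)
-42986 + J(-177) = -42986 + √(-79 - 177) = -42986 + √(-256) = -42986 + 16*I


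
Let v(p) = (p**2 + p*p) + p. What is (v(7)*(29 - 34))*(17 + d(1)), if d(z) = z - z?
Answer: -8925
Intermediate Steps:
d(z) = 0
v(p) = p + 2*p**2 (v(p) = (p**2 + p**2) + p = 2*p**2 + p = p + 2*p**2)
(v(7)*(29 - 34))*(17 + d(1)) = ((7*(1 + 2*7))*(29 - 34))*(17 + 0) = ((7*(1 + 14))*(-5))*17 = ((7*15)*(-5))*17 = (105*(-5))*17 = -525*17 = -8925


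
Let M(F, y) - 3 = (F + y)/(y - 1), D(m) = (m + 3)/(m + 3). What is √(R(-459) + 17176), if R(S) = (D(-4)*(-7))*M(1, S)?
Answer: √907130810/230 ≈ 130.95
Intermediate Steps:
D(m) = 1 (D(m) = (3 + m)/(3 + m) = 1)
M(F, y) = 3 + (F + y)/(-1 + y) (M(F, y) = 3 + (F + y)/(y - 1) = 3 + (F + y)/(-1 + y))
R(S) = -7*(-2 + 4*S)/(-1 + S) (R(S) = (1*(-7))*((-3 + 1 + 4*S)/(-1 + S)) = -7*(-2 + 4*S)/(-1 + S))
√(R(-459) + 17176) = √(14*(1 - 2*(-459))/(-1 - 459) + 17176) = √(14*(1 + 918)/(-460) + 17176) = √(14*(-1/460)*919 + 17176) = √(-6433/230 + 17176) = √(3944047/230) = √907130810/230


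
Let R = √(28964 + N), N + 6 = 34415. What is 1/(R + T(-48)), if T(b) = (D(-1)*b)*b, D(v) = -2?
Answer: -4608/21170291 - √63373/21170291 ≈ -0.00022955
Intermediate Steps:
N = 34409 (N = -6 + 34415 = 34409)
T(b) = -2*b² (T(b) = (-2*b)*b = -2*b²)
R = √63373 (R = √(28964 + 34409) = √63373 ≈ 251.74)
1/(R + T(-48)) = 1/(√63373 - 2*(-48)²) = 1/(√63373 - 2*2304) = 1/(√63373 - 4608) = 1/(-4608 + √63373)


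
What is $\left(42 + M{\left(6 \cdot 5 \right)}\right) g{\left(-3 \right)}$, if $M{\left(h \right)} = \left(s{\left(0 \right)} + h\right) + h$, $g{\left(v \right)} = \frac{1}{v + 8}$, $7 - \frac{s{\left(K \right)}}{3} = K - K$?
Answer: $\frac{123}{5} \approx 24.6$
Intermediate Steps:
$s{\left(K \right)} = 21$ ($s{\left(K \right)} = 21 - 3 \left(K - K\right) = 21 - 0 = 21 + 0 = 21$)
$g{\left(v \right)} = \frac{1}{8 + v}$
$M{\left(h \right)} = 21 + 2 h$ ($M{\left(h \right)} = \left(21 + h\right) + h = 21 + 2 h$)
$\left(42 + M{\left(6 \cdot 5 \right)}\right) g{\left(-3 \right)} = \frac{42 + \left(21 + 2 \cdot 6 \cdot 5\right)}{8 - 3} = \frac{42 + \left(21 + 2 \cdot 30\right)}{5} = \left(42 + \left(21 + 60\right)\right) \frac{1}{5} = \left(42 + 81\right) \frac{1}{5} = 123 \cdot \frac{1}{5} = \frac{123}{5}$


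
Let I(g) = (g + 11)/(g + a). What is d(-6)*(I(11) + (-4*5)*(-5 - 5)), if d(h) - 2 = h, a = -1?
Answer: -4044/5 ≈ -808.80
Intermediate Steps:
I(g) = (11 + g)/(-1 + g) (I(g) = (g + 11)/(g - 1) = (11 + g)/(-1 + g))
d(h) = 2 + h
d(-6)*(I(11) + (-4*5)*(-5 - 5)) = (2 - 6)*((11 + 11)/(-1 + 11) + (-4*5)*(-5 - 5)) = -4*(22/10 - 20*(-10)) = -4*((⅒)*22 + 200) = -4*(11/5 + 200) = -4*1011/5 = -4044/5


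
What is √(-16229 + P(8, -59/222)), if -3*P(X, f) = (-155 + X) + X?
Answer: 2*I*√36411/3 ≈ 127.21*I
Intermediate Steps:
P(X, f) = 155/3 - 2*X/3 (P(X, f) = -((-155 + X) + X)/3 = -(-155 + 2*X)/3 = 155/3 - 2*X/3)
√(-16229 + P(8, -59/222)) = √(-16229 + (155/3 - ⅔*8)) = √(-16229 + (155/3 - 16/3)) = √(-16229 + 139/3) = √(-48548/3) = 2*I*√36411/3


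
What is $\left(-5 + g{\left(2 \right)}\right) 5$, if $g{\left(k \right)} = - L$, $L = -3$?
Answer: $-10$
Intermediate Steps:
$g{\left(k \right)} = 3$ ($g{\left(k \right)} = \left(-1\right) \left(-3\right) = 3$)
$\left(-5 + g{\left(2 \right)}\right) 5 = \left(-5 + 3\right) 5 = \left(-2\right) 5 = -10$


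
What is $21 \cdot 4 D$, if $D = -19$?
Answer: $-1596$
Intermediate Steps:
$21 \cdot 4 D = 21 \cdot 4 \left(-19\right) = 84 \left(-19\right) = -1596$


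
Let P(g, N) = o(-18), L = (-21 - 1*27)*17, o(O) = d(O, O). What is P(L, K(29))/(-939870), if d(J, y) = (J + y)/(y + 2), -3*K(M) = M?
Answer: -1/417720 ≈ -2.3939e-6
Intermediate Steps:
K(M) = -M/3
d(J, y) = (J + y)/(2 + y)
o(O) = 2*O/(2 + O) (o(O) = (O + O)/(2 + O) = (2*O)/(2 + O) = 2*O/(2 + O))
L = -816 (L = (-21 - 27)*17 = -48*17 = -816)
P(g, N) = 9/4 (P(g, N) = 2*(-18)/(2 - 18) = 2*(-18)/(-16) = 2*(-18)*(-1/16) = 9/4)
P(L, K(29))/(-939870) = (9/4)/(-939870) = (9/4)*(-1/939870) = -1/417720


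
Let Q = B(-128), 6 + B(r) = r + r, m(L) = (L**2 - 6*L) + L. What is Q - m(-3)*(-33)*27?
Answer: 21122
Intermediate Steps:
m(L) = L**2 - 5*L
B(r) = -6 + 2*r (B(r) = -6 + (r + r) = -6 + 2*r)
Q = -262 (Q = -6 + 2*(-128) = -6 - 256 = -262)
Q - m(-3)*(-33)*27 = -262 - -3*(-5 - 3)*(-33)*27 = -262 - -3*(-8)*(-33)*27 = -262 - 24*(-33)*27 = -262 - (-792)*27 = -262 - 1*(-21384) = -262 + 21384 = 21122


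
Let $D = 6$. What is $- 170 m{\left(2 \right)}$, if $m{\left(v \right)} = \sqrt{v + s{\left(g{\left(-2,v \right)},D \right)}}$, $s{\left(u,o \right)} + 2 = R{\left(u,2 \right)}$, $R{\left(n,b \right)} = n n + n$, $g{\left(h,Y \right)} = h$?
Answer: $- 170 \sqrt{2} \approx -240.42$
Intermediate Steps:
$R{\left(n,b \right)} = n + n^{2}$ ($R{\left(n,b \right)} = n^{2} + n = n + n^{2}$)
$s{\left(u,o \right)} = -2 + u \left(1 + u\right)$
$m{\left(v \right)} = \sqrt{v}$ ($m{\left(v \right)} = \sqrt{v - \left(2 + 2 \left(1 - 2\right)\right)} = \sqrt{v - 0} = \sqrt{v + \left(-2 + 2\right)} = \sqrt{v + 0} = \sqrt{v}$)
$- 170 m{\left(2 \right)} = - 170 \sqrt{2}$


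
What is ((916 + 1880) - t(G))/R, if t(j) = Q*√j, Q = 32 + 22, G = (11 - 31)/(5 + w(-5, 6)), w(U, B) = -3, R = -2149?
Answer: -2796/2149 + 54*I*√10/2149 ≈ -1.3011 + 0.079462*I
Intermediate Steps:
G = -10 (G = (11 - 31)/(5 - 3) = -20/2 = -20*½ = -10)
Q = 54
t(j) = 54*√j
((916 + 1880) - t(G))/R = ((916 + 1880) - 54*√(-10))/(-2149) = (2796 - 54*I*√10)*(-1/2149) = -2796/2149 + 54*I*√10/2149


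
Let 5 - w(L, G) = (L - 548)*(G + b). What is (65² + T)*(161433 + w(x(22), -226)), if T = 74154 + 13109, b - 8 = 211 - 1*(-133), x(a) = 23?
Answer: 20821570944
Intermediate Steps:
b = 352 (b = 8 + (211 - 1*(-133)) = 8 + (211 + 133) = 8 + 344 = 352)
T = 87263
w(L, G) = 5 - (-548 + L)*(352 + G) (w(L, G) = 5 - (L - 548)*(G + 352) = 5 - (-548 + L)*(352 + G))
(65² + T)*(161433 + w(x(22), -226)) = (65² + 87263)*(161433 + (192901 - 352*23 + 548*(-226) - 1*(-226)*23)) = (4225 + 87263)*(161433 + (192901 - 8096 - 123848 + 5198)) = 91488*(161433 + 66155) = 91488*227588 = 20821570944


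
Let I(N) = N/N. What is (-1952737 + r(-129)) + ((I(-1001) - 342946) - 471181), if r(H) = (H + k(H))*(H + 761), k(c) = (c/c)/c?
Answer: -367443071/129 ≈ -2.8484e+6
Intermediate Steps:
k(c) = 1/c
I(N) = 1
r(H) = (761 + H)*(H + 1/H) (r(H) = (H + 1/H)*(H + 761) = (H + 1/H)*(761 + H) = (761 + H)*(H + 1/H))
(-1952737 + r(-129)) + ((I(-1001) - 342946) - 471181) = (-1952737 + (1 + (-129)² + 761*(-129) + 761/(-129))) + ((1 - 342946) - 471181) = (-1952737 + (1 + 16641 - 98169 + 761*(-1/129))) + (-342945 - 471181) = (-1952737 + (1 + 16641 - 98169 - 761/129)) - 814126 = (-1952737 - 10517744/129) - 814126 = -262420817/129 - 814126 = -367443071/129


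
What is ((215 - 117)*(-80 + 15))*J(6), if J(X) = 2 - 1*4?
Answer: 12740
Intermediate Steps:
J(X) = -2 (J(X) = 2 - 4 = -2)
((215 - 117)*(-80 + 15))*J(6) = ((215 - 117)*(-80 + 15))*(-2) = (98*(-65))*(-2) = -6370*(-2) = 12740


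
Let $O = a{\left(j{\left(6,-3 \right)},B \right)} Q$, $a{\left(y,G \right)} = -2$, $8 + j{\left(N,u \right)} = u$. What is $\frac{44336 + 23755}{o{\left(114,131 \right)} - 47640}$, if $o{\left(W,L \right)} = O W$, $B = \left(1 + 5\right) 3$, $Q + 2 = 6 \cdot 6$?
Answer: $- \frac{22697}{18464} \approx -1.2293$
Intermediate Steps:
$j{\left(N,u \right)} = -8 + u$
$Q = 34$ ($Q = -2 + 6 \cdot 6 = -2 + 36 = 34$)
$B = 18$ ($B = 6 \cdot 3 = 18$)
$O = -68$ ($O = \left(-2\right) 34 = -68$)
$o{\left(W,L \right)} = - 68 W$
$\frac{44336 + 23755}{o{\left(114,131 \right)} - 47640} = \frac{44336 + 23755}{\left(-68\right) 114 - 47640} = \frac{68091}{-7752 - 47640} = \frac{68091}{-55392} = 68091 \left(- \frac{1}{55392}\right) = - \frac{22697}{18464}$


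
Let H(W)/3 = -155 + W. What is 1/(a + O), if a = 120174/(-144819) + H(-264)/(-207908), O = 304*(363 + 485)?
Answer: 10036342884/2587280637052625 ≈ 3.8791e-6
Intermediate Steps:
O = 257792 (O = 304*848 = 257792)
H(W) = -465 + 3*W (H(W) = 3*(-155 + W) = -465 + 3*W)
a = -8267699503/10036342884 (a = 120174/(-144819) + (-465 + 3*(-264))/(-207908) = 120174*(-1/144819) + (-465 - 792)*(-1/207908) = -40058/48273 - 1257*(-1/207908) = -40058/48273 + 1257/207908 = -8267699503/10036342884 ≈ -0.82378)
1/(a + O) = 1/(-8267699503/10036342884 + 257792) = 1/(2587280637052625/10036342884) = 10036342884/2587280637052625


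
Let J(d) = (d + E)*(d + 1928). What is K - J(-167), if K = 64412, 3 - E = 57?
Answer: 453593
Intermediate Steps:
E = -54 (E = 3 - 1*57 = 3 - 57 = -54)
J(d) = (-54 + d)*(1928 + d) (J(d) = (d - 54)*(d + 1928) = (-54 + d)*(1928 + d))
K - J(-167) = 64412 - (-104112 + (-167)² + 1874*(-167)) = 64412 - (-104112 + 27889 - 312958) = 64412 - 1*(-389181) = 64412 + 389181 = 453593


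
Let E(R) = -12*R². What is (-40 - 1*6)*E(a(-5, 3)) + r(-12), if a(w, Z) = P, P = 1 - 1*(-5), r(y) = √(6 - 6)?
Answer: 19872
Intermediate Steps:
r(y) = 0 (r(y) = √0 = 0)
P = 6 (P = 1 + 5 = 6)
a(w, Z) = 6
(-40 - 1*6)*E(a(-5, 3)) + r(-12) = (-40 - 1*6)*(-12*6²) + 0 = (-40 - 6)*(-12*36) + 0 = -46*(-432) + 0 = 19872 + 0 = 19872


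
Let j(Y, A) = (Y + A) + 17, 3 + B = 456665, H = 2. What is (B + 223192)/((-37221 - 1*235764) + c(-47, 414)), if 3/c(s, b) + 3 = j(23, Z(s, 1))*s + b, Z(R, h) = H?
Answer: -177101967/71112593 ≈ -2.4904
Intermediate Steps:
B = 456662 (B = -3 + 456665 = 456662)
Z(R, h) = 2
j(Y, A) = 17 + A + Y (j(Y, A) = (A + Y) + 17 = 17 + A + Y)
c(s, b) = 3/(-3 + b + 42*s) (c(s, b) = 3/(-3 + ((17 + 2 + 23)*s + b)) = 3/(-3 + (42*s + b)) = 3/(-3 + (b + 42*s)) = 3/(-3 + b + 42*s))
(B + 223192)/((-37221 - 1*235764) + c(-47, 414)) = (456662 + 223192)/((-37221 - 1*235764) + 3/(-3 + 414 + 42*(-47))) = 679854/((-37221 - 235764) + 3/(-3 + 414 - 1974)) = 679854/(-272985 + 3/(-1563)) = 679854/(-272985 + 3*(-1/1563)) = 679854/(-272985 - 1/521) = 679854/(-142225186/521) = 679854*(-521/142225186) = -177101967/71112593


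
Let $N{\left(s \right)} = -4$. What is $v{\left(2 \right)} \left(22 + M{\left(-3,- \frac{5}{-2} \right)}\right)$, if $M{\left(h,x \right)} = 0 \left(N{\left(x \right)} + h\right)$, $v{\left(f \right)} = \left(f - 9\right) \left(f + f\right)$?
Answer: $-616$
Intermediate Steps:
$v{\left(f \right)} = 2 f \left(-9 + f\right)$ ($v{\left(f \right)} = \left(-9 + f\right) 2 f = 2 f \left(-9 + f\right)$)
$M{\left(h,x \right)} = 0$ ($M{\left(h,x \right)} = 0 \left(-4 + h\right) = 0$)
$v{\left(2 \right)} \left(22 + M{\left(-3,- \frac{5}{-2} \right)}\right) = 2 \cdot 2 \left(-9 + 2\right) \left(22 + 0\right) = 2 \cdot 2 \left(-7\right) 22 = \left(-28\right) 22 = -616$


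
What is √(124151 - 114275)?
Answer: 2*√2469 ≈ 99.378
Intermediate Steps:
√(124151 - 114275) = √9876 = 2*√2469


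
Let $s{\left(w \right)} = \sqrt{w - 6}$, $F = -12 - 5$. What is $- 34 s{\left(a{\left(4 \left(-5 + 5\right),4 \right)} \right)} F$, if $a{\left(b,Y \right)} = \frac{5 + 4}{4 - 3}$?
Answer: $578 \sqrt{3} \approx 1001.1$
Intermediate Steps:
$F = -17$
$a{\left(b,Y \right)} = 9$ ($a{\left(b,Y \right)} = \frac{9}{1} = 9 \cdot 1 = 9$)
$s{\left(w \right)} = \sqrt{-6 + w}$ ($s{\left(w \right)} = \sqrt{w - 6} = \sqrt{-6 + w}$)
$- 34 s{\left(a{\left(4 \left(-5 + 5\right),4 \right)} \right)} F = - 34 \sqrt{-6 + 9} \left(-17\right) = - 34 \sqrt{3} \left(-17\right) = 578 \sqrt{3}$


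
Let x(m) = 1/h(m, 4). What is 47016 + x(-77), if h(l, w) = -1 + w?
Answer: 141049/3 ≈ 47016.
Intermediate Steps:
x(m) = 1/3 (x(m) = 1/(-1 + 4) = 1/3)
47016 + x(-77) = 47016 + 1/3 = 141049/3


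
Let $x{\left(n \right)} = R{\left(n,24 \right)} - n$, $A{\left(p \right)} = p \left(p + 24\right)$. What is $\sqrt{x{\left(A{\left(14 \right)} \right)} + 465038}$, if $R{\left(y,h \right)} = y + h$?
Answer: $\sqrt{465062} \approx 681.95$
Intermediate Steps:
$R{\left(y,h \right)} = h + y$
$A{\left(p \right)} = p \left(24 + p\right)$
$x{\left(n \right)} = 24$ ($x{\left(n \right)} = \left(24 + n\right) - n = 24$)
$\sqrt{x{\left(A{\left(14 \right)} \right)} + 465038} = \sqrt{24 + 465038} = \sqrt{465062}$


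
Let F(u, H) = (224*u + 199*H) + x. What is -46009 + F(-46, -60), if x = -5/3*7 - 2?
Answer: -204800/3 ≈ -68267.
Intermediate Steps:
x = -41/3 (x = -5*1/3*7 - 2 = -5/3*7 - 2 = -35/3 - 2 = -41/3 ≈ -13.667)
F(u, H) = -41/3 + 199*H + 224*u (F(u, H) = (224*u + 199*H) - 41/3 = (199*H + 224*u) - 41/3 = -41/3 + 199*H + 224*u)
-46009 + F(-46, -60) = -46009 + (-41/3 + 199*(-60) + 224*(-46)) = -46009 + (-41/3 - 11940 - 10304) = -46009 - 66773/3 = -204800/3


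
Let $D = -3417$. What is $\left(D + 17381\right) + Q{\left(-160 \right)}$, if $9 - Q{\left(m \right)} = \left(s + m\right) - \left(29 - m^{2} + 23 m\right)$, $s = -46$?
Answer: $-15072$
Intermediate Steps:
$Q{\left(m \right)} = 84 - m^{2} + 22 m$ ($Q{\left(m \right)} = 9 - \left(\left(-46 + m\right) - \left(29 - m^{2} + 23 m\right)\right) = 9 - \left(-75 + m^{2} - 22 m\right) = 9 + \left(75 - m^{2} + 22 m\right) = 84 - m^{2} + 22 m$)
$\left(D + 17381\right) + Q{\left(-160 \right)} = \left(-3417 + 17381\right) + \left(84 - \left(-160\right)^{2} + 22 \left(-160\right)\right) = 13964 - 29036 = -15072$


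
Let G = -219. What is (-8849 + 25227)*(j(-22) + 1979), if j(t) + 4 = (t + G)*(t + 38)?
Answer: -30807018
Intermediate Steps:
j(t) = -4 + (-219 + t)*(38 + t) (j(t) = -4 + (t - 219)*(t + 38) = -4 + (-219 + t)*(38 + t))
(-8849 + 25227)*(j(-22) + 1979) = (-8849 + 25227)*((-8326 + (-22)² - 181*(-22)) + 1979) = 16378*((-8326 + 484 + 3982) + 1979) = 16378*(-3860 + 1979) = 16378*(-1881) = -30807018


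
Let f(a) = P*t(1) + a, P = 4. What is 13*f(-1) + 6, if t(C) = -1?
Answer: -59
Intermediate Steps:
f(a) = -4 + a (f(a) = 4*(-1) + a = -4 + a)
13*f(-1) + 6 = 13*(-4 - 1) + 6 = 13*(-5) + 6 = -65 + 6 = -59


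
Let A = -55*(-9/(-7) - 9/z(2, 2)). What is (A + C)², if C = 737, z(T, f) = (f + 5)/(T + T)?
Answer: 44142736/49 ≈ 9.0087e+5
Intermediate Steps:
z(T, f) = (5 + f)/(2*T) (z(T, f) = (5 + f)/((2*T)) = (5 + f)*(1/(2*T)) = (5 + f)/(2*T))
A = 1485/7 (A = -55*(-9/(-7) - 9*4/(5 + 2)) = -55*(-9*(-⅐) - 9/((½)*(½)*7)) = -55*(9/7 - 9/7/4) = -55*(9/7 - 9*4/7) = -55*(9/7 - 36/7) = -55*(-27/7) = 1485/7 ≈ 212.14)
(A + C)² = (1485/7 + 737)² = (6644/7)² = 44142736/49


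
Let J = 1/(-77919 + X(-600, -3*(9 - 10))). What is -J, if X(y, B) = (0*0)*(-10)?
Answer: 1/77919 ≈ 1.2834e-5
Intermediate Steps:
X(y, B) = 0 (X(y, B) = 0*(-10) = 0)
J = -1/77919 (J = 1/(-77919 + 0) = 1/(-77919) = -1/77919 ≈ -1.2834e-5)
-J = -1*(-1/77919) = 1/77919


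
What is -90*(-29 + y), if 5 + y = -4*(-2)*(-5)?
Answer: 6660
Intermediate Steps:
y = -45 (y = -5 - 4*(-2)*(-5) = -5 + 8*(-5) = -5 - 40 = -45)
-90*(-29 + y) = -90*(-29 - 45) = -90*(-74) = 6660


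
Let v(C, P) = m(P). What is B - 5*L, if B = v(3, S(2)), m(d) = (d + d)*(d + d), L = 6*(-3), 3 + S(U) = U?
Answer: 94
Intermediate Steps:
S(U) = -3 + U
L = -18
m(d) = 4*d² (m(d) = (2*d)*(2*d) = 4*d²)
v(C, P) = 4*P²
B = 4 (B = 4*(-3 + 2)² = 4*(-1)² = 4*1 = 4)
B - 5*L = 4 - 5*(-18) = 4 + 90 = 94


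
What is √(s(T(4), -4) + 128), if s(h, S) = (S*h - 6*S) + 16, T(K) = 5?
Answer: 2*√37 ≈ 12.166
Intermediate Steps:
s(h, S) = 16 - 6*S + S*h (s(h, S) = (-6*S + S*h) + 16 = 16 - 6*S + S*h)
√(s(T(4), -4) + 128) = √((16 - 6*(-4) - 4*5) + 128) = √((16 + 24 - 20) + 128) = √(20 + 128) = √148 = 2*√37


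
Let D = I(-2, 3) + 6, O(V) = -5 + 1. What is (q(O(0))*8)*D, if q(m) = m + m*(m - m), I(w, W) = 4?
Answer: -320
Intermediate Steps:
O(V) = -4
q(m) = m (q(m) = m + m*0 = m + 0 = m)
D = 10 (D = 4 + 6 = 10)
(q(O(0))*8)*D = -4*8*10 = -32*10 = -320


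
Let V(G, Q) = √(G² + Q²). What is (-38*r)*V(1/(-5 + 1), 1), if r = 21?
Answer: -399*√17/2 ≈ -822.56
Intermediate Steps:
(-38*r)*V(1/(-5 + 1), 1) = (-38*21)*√((1/(-5 + 1))² + 1²) = -798*√((1/(-4))² + 1) = -798*√((-¼)² + 1) = -798*√(1/16 + 1) = -399*√17/2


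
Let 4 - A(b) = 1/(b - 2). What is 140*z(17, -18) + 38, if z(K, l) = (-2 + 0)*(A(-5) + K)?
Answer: -5882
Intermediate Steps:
A(b) = 4 - 1/(-2 + b) (A(b) = 4 - 1/(b - 2) = 4 - 1/(-2 + b))
z(K, l) = -58/7 - 2*K (z(K, l) = (-2 + 0)*((-9 + 4*(-5))/(-2 - 5) + K) = -2*((-9 - 20)/(-7) + K) = -2*(-1/7*(-29) + K) = -2*(29/7 + K) = -58/7 - 2*K)
140*z(17, -18) + 38 = 140*(-58/7 - 2*17) + 38 = 140*(-58/7 - 34) + 38 = 140*(-296/7) + 38 = -5920 + 38 = -5882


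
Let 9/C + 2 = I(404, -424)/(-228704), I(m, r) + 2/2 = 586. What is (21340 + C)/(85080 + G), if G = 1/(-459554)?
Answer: 4490537556161336/17907001586121767 ≈ 0.25077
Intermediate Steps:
I(m, r) = 585 (I(m, r) = -1 + 586 = 585)
G = -1/459554 ≈ -2.1760e-6
C = -2058336/457993 (C = 9/(-2 + 585/(-228704)) = 9/(-2 + 585*(-1/228704)) = 9/(-2 - 585/228704) = 9/(-457993/228704) = 9*(-228704/457993) = -2058336/457993 ≈ -4.4943)
(21340 + C)/(85080 + G) = (21340 - 2058336/457993)/(85080 - 1/459554) = 9771512284/(457993*(39098854319/459554)) = (9771512284/457993)*(459554/39098854319) = 4490537556161336/17907001586121767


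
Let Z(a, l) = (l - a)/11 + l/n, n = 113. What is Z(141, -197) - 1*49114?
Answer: -61089063/1243 ≈ -49147.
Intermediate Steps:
Z(a, l) = -a/11 + 124*l/1243 (Z(a, l) = (l - a)/11 + l/113 = (l - a)*(1/11) + l*(1/113) = (-a/11 + l/11) + l/113 = -a/11 + 124*l/1243)
Z(141, -197) - 1*49114 = (-1/11*141 + (124/1243)*(-197)) - 1*49114 = (-141/11 - 24428/1243) - 49114 = -40361/1243 - 49114 = -61089063/1243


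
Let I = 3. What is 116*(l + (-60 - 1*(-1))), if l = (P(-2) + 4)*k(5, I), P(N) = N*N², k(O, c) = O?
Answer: -9164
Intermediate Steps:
P(N) = N³
l = -20 (l = ((-2)³ + 4)*5 = (-8 + 4)*5 = -4*5 = -20)
116*(l + (-60 - 1*(-1))) = 116*(-20 + (-60 - 1*(-1))) = 116*(-20 + (-60 + 1)) = 116*(-20 - 59) = 116*(-79) = -9164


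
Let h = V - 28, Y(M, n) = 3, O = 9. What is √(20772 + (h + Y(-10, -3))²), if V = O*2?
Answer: √20821 ≈ 144.29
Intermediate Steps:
V = 18 (V = 9*2 = 18)
h = -10 (h = 18 - 28 = -10)
√(20772 + (h + Y(-10, -3))²) = √(20772 + (-10 + 3)²) = √(20772 + (-7)²) = √(20772 + 49) = √20821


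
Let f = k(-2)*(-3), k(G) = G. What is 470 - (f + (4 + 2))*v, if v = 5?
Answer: 410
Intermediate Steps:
f = 6 (f = -2*(-3) = 6)
470 - (f + (4 + 2))*v = 470 - (6 + (4 + 2))*5 = 470 - (6 + 6)*5 = 470 - 12*5 = 470 - 1*60 = 470 - 60 = 410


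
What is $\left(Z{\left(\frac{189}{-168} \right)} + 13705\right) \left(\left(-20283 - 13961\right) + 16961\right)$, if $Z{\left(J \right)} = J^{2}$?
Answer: $- \frac{15160664883}{64} \approx -2.3689 \cdot 10^{8}$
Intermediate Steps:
$\left(Z{\left(\frac{189}{-168} \right)} + 13705\right) \left(\left(-20283 - 13961\right) + 16961\right) = \left(\left(\frac{189}{-168}\right)^{2} + 13705\right) \left(\left(-20283 - 13961\right) + 16961\right) = \left(\left(189 \left(- \frac{1}{168}\right)\right)^{2} + 13705\right) \left(\left(-20283 - 13961\right) + 16961\right) = \left(\left(- \frac{9}{8}\right)^{2} + 13705\right) \left(-34244 + 16961\right) = \left(\frac{81}{64} + 13705\right) \left(-17283\right) = \frac{877201}{64} \left(-17283\right) = - \frac{15160664883}{64}$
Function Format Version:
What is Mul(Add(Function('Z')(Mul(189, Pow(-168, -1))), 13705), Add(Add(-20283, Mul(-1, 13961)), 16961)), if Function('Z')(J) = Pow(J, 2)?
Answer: Rational(-15160664883, 64) ≈ -2.3689e+8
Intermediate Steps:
Mul(Add(Function('Z')(Mul(189, Pow(-168, -1))), 13705), Add(Add(-20283, Mul(-1, 13961)), 16961)) = Mul(Add(Pow(Mul(189, Pow(-168, -1)), 2), 13705), Add(Add(-20283, Mul(-1, 13961)), 16961)) = Mul(Add(Pow(Mul(189, Rational(-1, 168)), 2), 13705), Add(Add(-20283, -13961), 16961)) = Mul(Add(Pow(Rational(-9, 8), 2), 13705), Add(-34244, 16961)) = Mul(Add(Rational(81, 64), 13705), -17283) = Mul(Rational(877201, 64), -17283) = Rational(-15160664883, 64)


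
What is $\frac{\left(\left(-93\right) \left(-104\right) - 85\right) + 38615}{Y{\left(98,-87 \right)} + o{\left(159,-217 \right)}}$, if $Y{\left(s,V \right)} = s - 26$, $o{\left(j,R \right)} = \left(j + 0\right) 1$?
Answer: $\frac{626}{3} \approx 208.67$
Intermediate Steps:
$o{\left(j,R \right)} = j$ ($o{\left(j,R \right)} = j 1 = j$)
$Y{\left(s,V \right)} = -26 + s$
$\frac{\left(\left(-93\right) \left(-104\right) - 85\right) + 38615}{Y{\left(98,-87 \right)} + o{\left(159,-217 \right)}} = \frac{\left(\left(-93\right) \left(-104\right) - 85\right) + 38615}{\left(-26 + 98\right) + 159} = \frac{\left(9672 - 85\right) + 38615}{72 + 159} = \frac{9587 + 38615}{231} = 48202 \cdot \frac{1}{231} = \frac{626}{3}$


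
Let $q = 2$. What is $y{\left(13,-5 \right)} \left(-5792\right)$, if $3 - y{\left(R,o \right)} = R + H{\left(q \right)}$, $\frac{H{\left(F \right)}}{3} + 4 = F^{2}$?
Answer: $57920$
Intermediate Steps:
$H{\left(F \right)} = -12 + 3 F^{2}$
$y{\left(R,o \right)} = 3 - R$ ($y{\left(R,o \right)} = 3 - \left(R - \left(12 - 3 \cdot 2^{2}\right)\right) = 3 - \left(R + \left(-12 + 3 \cdot 4\right)\right) = 3 - \left(R + \left(-12 + 12\right)\right) = 3 - \left(R + 0\right) = 3 - R$)
$y{\left(13,-5 \right)} \left(-5792\right) = \left(3 - 13\right) \left(-5792\right) = \left(-10\right) \left(-5792\right) = 57920$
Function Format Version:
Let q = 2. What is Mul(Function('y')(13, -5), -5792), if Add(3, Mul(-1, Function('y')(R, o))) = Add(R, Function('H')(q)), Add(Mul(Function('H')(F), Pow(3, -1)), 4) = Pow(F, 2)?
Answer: 57920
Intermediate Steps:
Function('H')(F) = Add(-12, Mul(3, Pow(F, 2)))
Function('y')(R, o) = Add(3, Mul(-1, R)) (Function('y')(R, o) = Add(3, Mul(-1, Add(R, Add(-12, Mul(3, Pow(2, 2)))))) = Add(3, Mul(-1, Add(R, Add(-12, Mul(3, 4))))) = Add(3, Mul(-1, Add(R, Add(-12, 12)))) = Add(3, Mul(-1, Add(R, 0))) = Add(3, Mul(-1, R)))
Mul(Function('y')(13, -5), -5792) = Mul(Add(3, Mul(-1, 13)), -5792) = Mul(Add(3, -13), -5792) = Mul(-10, -5792) = 57920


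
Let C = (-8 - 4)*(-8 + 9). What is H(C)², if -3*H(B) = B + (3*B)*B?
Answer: 19600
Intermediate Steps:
C = -12 (C = -12*1 = -12)
H(B) = -B² - B/3 (H(B) = -(B + (3*B)*B)/3 = -(B + 3*B²)/3 = -B² - B/3)
H(C)² = (-1*(-12)*(⅓ - 12))² = (-1*(-12)*(-35/3))² = (-140)² = 19600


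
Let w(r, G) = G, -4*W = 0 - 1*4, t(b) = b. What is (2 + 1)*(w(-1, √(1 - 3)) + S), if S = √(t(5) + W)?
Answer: 3*√6 + 3*I*√2 ≈ 7.3485 + 4.2426*I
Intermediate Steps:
W = 1 (W = -(0 - 1*4)/4 = -(0 - 4)/4 = -¼*(-4) = 1)
S = √6 (S = √(5 + 1) = √6 ≈ 2.4495)
(2 + 1)*(w(-1, √(1 - 3)) + S) = (2 + 1)*(√(1 - 3) + √6) = 3*(√(-2) + √6) = 3*(I*√2 + √6) = 3*(√6 + I*√2) = 3*√6 + 3*I*√2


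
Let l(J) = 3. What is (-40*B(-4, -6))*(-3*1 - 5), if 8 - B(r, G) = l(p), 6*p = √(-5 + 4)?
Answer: 1600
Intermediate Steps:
p = I/6 (p = √(-5 + 4)/6 = √(-1)/6 = I/6 ≈ 0.16667*I)
B(r, G) = 5 (B(r, G) = 8 - 1*3 = 8 - 3 = 5)
(-40*B(-4, -6))*(-3*1 - 5) = (-40*5)*(-3*1 - 5) = -200*(-3 - 5) = -200*(-8) = 1600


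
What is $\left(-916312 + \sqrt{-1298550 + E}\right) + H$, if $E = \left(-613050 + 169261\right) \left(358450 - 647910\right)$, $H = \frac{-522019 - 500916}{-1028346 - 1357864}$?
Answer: $- \frac{437302366917}{477242} + \sqrt{128457865390} \approx -5.579 \cdot 10^{5}$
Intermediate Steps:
$H = \frac{204587}{477242}$ ($H = - \frac{1022935}{-2386210} = \left(-1022935\right) \left(- \frac{1}{2386210}\right) = \frac{204587}{477242} \approx 0.42869$)
$E = 128459163940$ ($E = \left(-443789\right) \left(-289460\right) = 128459163940$)
$\left(-916312 + \sqrt{-1298550 + E}\right) + H = \left(-916312 + \sqrt{-1298550 + 128459163940}\right) + \frac{204587}{477242} = \left(-916312 + \sqrt{128457865390}\right) + \frac{204587}{477242} = - \frac{437302366917}{477242} + \sqrt{128457865390}$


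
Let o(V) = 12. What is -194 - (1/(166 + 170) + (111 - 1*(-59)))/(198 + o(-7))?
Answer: -13745761/70560 ≈ -194.81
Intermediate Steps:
-194 - (1/(166 + 170) + (111 - 1*(-59)))/(198 + o(-7)) = -194 - (1/(166 + 170) + (111 - 1*(-59)))/(198 + 12) = -194 - (1/336 + (111 + 59))/210 = -194 - (1/336 + 170)/210 = -194 - 57121/(336*210) = -194 - 1*57121/70560 = -194 - 57121/70560 = -13745761/70560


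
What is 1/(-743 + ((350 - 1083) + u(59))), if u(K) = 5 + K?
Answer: -1/1412 ≈ -0.00070821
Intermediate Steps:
1/(-743 + ((350 - 1083) + u(59))) = 1/(-743 + ((350 - 1083) + (5 + 59))) = 1/(-743 + (-733 + 64)) = 1/(-743 - 669) = 1/(-1412) = -1/1412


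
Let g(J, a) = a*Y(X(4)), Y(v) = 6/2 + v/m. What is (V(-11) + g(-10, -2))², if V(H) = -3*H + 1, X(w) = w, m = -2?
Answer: 1024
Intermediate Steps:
Y(v) = 3 - v/2 (Y(v) = 6/2 + v/(-2) = 6*(½) + v*(-½) = 3 - v/2)
V(H) = 1 - 3*H
g(J, a) = a (g(J, a) = a*(3 - ½*4) = a*(3 - 2) = a*1 = a)
(V(-11) + g(-10, -2))² = ((1 - 3*(-11)) - 2)² = ((1 + 33) - 2)² = (34 - 2)² = 32² = 1024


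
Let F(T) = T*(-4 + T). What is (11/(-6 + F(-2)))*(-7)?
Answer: -77/6 ≈ -12.833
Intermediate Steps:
(11/(-6 + F(-2)))*(-7) = (11/(-6 - 2*(-4 - 2)))*(-7) = (11/(-6 - 2*(-6)))*(-7) = (11/(-6 + 12))*(-7) = (11/6)*(-7) = -77/6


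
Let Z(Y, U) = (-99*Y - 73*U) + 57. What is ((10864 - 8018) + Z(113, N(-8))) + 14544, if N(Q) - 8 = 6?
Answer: 5238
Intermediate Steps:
N(Q) = 14 (N(Q) = 8 + 6 = 14)
Z(Y, U) = 57 - 99*Y - 73*U
((10864 - 8018) + Z(113, N(-8))) + 14544 = ((10864 - 8018) + (57 - 99*113 - 73*14)) + 14544 = (2846 + (57 - 11187 - 1022)) + 14544 = (2846 - 12152) + 14544 = -9306 + 14544 = 5238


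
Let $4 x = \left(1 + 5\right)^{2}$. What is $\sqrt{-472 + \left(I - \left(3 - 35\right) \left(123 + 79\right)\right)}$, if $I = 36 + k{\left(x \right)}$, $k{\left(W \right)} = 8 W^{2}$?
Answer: $2 \sqrt{1669} \approx 81.707$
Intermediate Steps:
$x = 9$ ($x = \frac{\left(1 + 5\right)^{2}}{4} = \frac{6^{2}}{4} = \frac{1}{4} \cdot 36 = 9$)
$I = 684$ ($I = 36 + 8 \cdot 9^{2} = 36 + 8 \cdot 81 = 36 + 648 = 684$)
$\sqrt{-472 + \left(I - \left(3 - 35\right) \left(123 + 79\right)\right)} = \sqrt{-472 - \left(-684 + \left(3 - 35\right) \left(123 + 79\right)\right)} = \sqrt{-472 - \left(-684 - 6464\right)} = \sqrt{-472 + \left(684 - -6464\right)} = \sqrt{-472 + \left(684 + 6464\right)} = \sqrt{-472 + 7148} = \sqrt{6676} = 2 \sqrt{1669}$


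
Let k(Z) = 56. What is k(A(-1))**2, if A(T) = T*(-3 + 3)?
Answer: 3136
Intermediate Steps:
A(T) = 0 (A(T) = T*0 = 0)
k(A(-1))**2 = 56**2 = 3136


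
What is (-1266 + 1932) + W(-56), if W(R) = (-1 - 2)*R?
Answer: 834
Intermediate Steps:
W(R) = -3*R
(-1266 + 1932) + W(-56) = (-1266 + 1932) - 3*(-56) = 666 + 168 = 834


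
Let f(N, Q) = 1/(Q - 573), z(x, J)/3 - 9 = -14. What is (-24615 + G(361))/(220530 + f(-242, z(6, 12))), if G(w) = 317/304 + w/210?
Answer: -5499358501/49275222820 ≈ -0.11160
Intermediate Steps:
z(x, J) = -15 (z(x, J) = 27 + 3*(-14) = 27 - 42 = -15)
f(N, Q) = 1/(-573 + Q)
G(w) = 317/304 + w/210 (G(w) = 317*(1/304) + w*(1/210) = 317/304 + w/210)
(-24615 + G(361))/(220530 + f(-242, z(6, 12))) = (-24615 + (317/304 + (1/210)*361))/(220530 + 1/(-573 - 15)) = (-24615 + (317/304 + 361/210))/(220530 + 1/(-588)) = (-24615 + 88157/31920)/(220530 - 1/588) = -785622643/(31920*129671639/588) = -785622643/31920*588/129671639 = -5499358501/49275222820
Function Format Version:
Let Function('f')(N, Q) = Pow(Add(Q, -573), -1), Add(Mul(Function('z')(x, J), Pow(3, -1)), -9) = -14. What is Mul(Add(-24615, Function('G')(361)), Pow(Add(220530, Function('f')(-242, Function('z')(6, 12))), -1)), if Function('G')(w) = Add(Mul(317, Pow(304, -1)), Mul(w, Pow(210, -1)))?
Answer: Rational(-5499358501, 49275222820) ≈ -0.11160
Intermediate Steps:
Function('z')(x, J) = -15 (Function('z')(x, J) = Add(27, Mul(3, -14)) = Add(27, -42) = -15)
Function('f')(N, Q) = Pow(Add(-573, Q), -1)
Function('G')(w) = Add(Rational(317, 304), Mul(Rational(1, 210), w)) (Function('G')(w) = Add(Mul(317, Rational(1, 304)), Mul(w, Rational(1, 210))) = Add(Rational(317, 304), Mul(Rational(1, 210), w)))
Mul(Add(-24615, Function('G')(361)), Pow(Add(220530, Function('f')(-242, Function('z')(6, 12))), -1)) = Mul(Add(-24615, Add(Rational(317, 304), Mul(Rational(1, 210), 361))), Pow(Add(220530, Pow(Add(-573, -15), -1)), -1)) = Mul(Add(-24615, Add(Rational(317, 304), Rational(361, 210))), Pow(Add(220530, Pow(-588, -1)), -1)) = Mul(Add(-24615, Rational(88157, 31920)), Pow(Add(220530, Rational(-1, 588)), -1)) = Mul(Rational(-785622643, 31920), Pow(Rational(129671639, 588), -1)) = Mul(Rational(-785622643, 31920), Rational(588, 129671639)) = Rational(-5499358501, 49275222820)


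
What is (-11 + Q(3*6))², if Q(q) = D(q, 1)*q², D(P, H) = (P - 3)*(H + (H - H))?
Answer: 23512801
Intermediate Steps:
D(P, H) = H*(-3 + P) (D(P, H) = (-3 + P)*(H + 0) = (-3 + P)*H = H*(-3 + P))
Q(q) = q²*(-3 + q) (Q(q) = (1*(-3 + q))*q² = (-3 + q)*q² = q²*(-3 + q))
(-11 + Q(3*6))² = (-11 + (3*6)²*(-3 + 3*6))² = (-11 + 18²*(-3 + 18))² = (-11 + 324*15)² = (-11 + 4860)² = 4849² = 23512801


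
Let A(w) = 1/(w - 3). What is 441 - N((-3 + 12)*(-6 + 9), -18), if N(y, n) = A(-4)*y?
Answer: 3114/7 ≈ 444.86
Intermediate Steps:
A(w) = 1/(-3 + w)
N(y, n) = -y/7 (N(y, n) = y/(-3 - 4) = y/(-7) = -y/7)
441 - N((-3 + 12)*(-6 + 9), -18) = 441 - (-1)*(-3 + 12)*(-6 + 9)/7 = 441 - (-1)*9*3/7 = 441 - (-1)*27/7 = 441 - 1*(-27/7) = 441 + 27/7 = 3114/7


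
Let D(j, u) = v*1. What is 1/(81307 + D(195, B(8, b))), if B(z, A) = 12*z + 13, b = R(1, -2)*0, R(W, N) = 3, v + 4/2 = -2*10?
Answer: 1/81285 ≈ 1.2302e-5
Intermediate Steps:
v = -22 (v = -2 - 2*10 = -2 - 20 = -22)
b = 0 (b = 3*0 = 0)
B(z, A) = 13 + 12*z
D(j, u) = -22 (D(j, u) = -22*1 = -22)
1/(81307 + D(195, B(8, b))) = 1/(81307 - 22) = 1/81285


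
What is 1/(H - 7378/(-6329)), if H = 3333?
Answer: 6329/21101935 ≈ 0.00029992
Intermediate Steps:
1/(H - 7378/(-6329)) = 1/(3333 - 7378/(-6329)) = 1/(3333 - 7378*(-1/6329)) = 1/(3333 + 7378/6329) = 1/(21101935/6329) = 6329/21101935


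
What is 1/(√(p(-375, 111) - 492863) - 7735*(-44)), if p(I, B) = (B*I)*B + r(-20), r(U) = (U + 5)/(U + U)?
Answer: 2722720/926691430701 - 2*I*√81811802/926691430701 ≈ 2.9381e-6 - 1.9521e-8*I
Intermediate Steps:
r(U) = (5 + U)/(2*U) (r(U) = (5 + U)/((2*U)) = (5 + U)*(1/(2*U)) = (5 + U)/(2*U))
p(I, B) = 3/8 + I*B² (p(I, B) = (B*I)*B + (½)*(5 - 20)/(-20) = I*B² + (½)*(-1/20)*(-15) = I*B² + 3/8 = 3/8 + I*B²)
1/(√(p(-375, 111) - 492863) - 7735*(-44)) = 1/(√((3/8 - 375*111²) - 492863) - 7735*(-44)) = 1/(√((3/8 - 375*12321) - 492863) + 340340) = 1/(√((3/8 - 4620375) - 492863) + 340340) = 1/(√(-36962997/8 - 492863) + 340340) = 1/(√(-40905901/8) + 340340) = 1/(I*√81811802/4 + 340340) = 1/(340340 + I*√81811802/4)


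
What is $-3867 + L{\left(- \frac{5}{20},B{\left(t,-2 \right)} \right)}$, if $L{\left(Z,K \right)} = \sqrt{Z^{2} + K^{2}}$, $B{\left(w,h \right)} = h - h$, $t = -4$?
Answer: $- \frac{15467}{4} \approx -3866.8$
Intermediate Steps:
$B{\left(w,h \right)} = 0$
$L{\left(Z,K \right)} = \sqrt{K^{2} + Z^{2}}$
$-3867 + L{\left(- \frac{5}{20},B{\left(t,-2 \right)} \right)} = -3867 + \sqrt{0^{2} + \left(- \frac{5}{20}\right)^{2}} = -3867 + \sqrt{0 + \left(\left(-5\right) \frac{1}{20}\right)^{2}} = -3867 + \sqrt{0 + \left(- \frac{1}{4}\right)^{2}} = -3867 + \sqrt{0 + \frac{1}{16}} = -3867 + \sqrt{\frac{1}{16}} = -3867 + \frac{1}{4} = - \frac{15467}{4}$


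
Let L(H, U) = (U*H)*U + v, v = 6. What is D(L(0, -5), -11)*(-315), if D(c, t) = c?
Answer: -1890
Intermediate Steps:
L(H, U) = 6 + H*U**2 (L(H, U) = (U*H)*U + 6 = (H*U)*U + 6 = H*U**2 + 6 = 6 + H*U**2)
D(L(0, -5), -11)*(-315) = (6 + 0*(-5)**2)*(-315) = (6 + 0*25)*(-315) = (6 + 0)*(-315) = 6*(-315) = -1890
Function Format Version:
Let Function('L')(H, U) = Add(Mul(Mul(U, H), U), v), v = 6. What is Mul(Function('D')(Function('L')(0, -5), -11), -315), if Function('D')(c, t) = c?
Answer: -1890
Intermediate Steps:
Function('L')(H, U) = Add(6, Mul(H, Pow(U, 2))) (Function('L')(H, U) = Add(Mul(Mul(U, H), U), 6) = Add(Mul(Mul(H, U), U), 6) = Add(Mul(H, Pow(U, 2)), 6) = Add(6, Mul(H, Pow(U, 2))))
Mul(Function('D')(Function('L')(0, -5), -11), -315) = Mul(Add(6, Mul(0, Pow(-5, 2))), -315) = Mul(Add(6, Mul(0, 25)), -315) = Mul(Add(6, 0), -315) = Mul(6, -315) = -1890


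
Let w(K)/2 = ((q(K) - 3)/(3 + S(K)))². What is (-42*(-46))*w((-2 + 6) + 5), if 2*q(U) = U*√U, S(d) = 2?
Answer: 426006/25 ≈ 17040.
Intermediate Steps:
q(U) = U^(3/2)/2 (q(U) = (U*√U)/2 = U^(3/2)/2)
w(K) = 2*(-⅗ + K^(3/2)/10)² (w(K) = 2*((K^(3/2)/2 - 3)/(3 + 2))² = 2*((-3 + K^(3/2)/2)/5)² = 2*((-3 + K^(3/2)/2)*(⅕))² = 2*(-⅗ + K^(3/2)/10)²)
(-42*(-46))*w((-2 + 6) + 5) = (-42*(-46))*((-6 + ((-2 + 6) + 5)^(3/2))²/50) = 1932*((-6 + (4 + 5)^(3/2))²/50) = 1932*((-6 + 9^(3/2))²/50) = 1932*((-6 + 27)²/50) = 1932*((1/50)*21²) = 1932*((1/50)*441) = 1932*(441/50) = 426006/25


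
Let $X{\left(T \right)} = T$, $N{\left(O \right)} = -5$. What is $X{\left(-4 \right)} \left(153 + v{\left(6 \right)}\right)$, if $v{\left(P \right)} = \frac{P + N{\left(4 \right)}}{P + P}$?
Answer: $- \frac{1837}{3} \approx -612.33$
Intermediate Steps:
$v{\left(P \right)} = \frac{-5 + P}{2 P}$ ($v{\left(P \right)} = \frac{P - 5}{P + P} = \frac{-5 + P}{2 P}$)
$X{\left(-4 \right)} \left(153 + v{\left(6 \right)}\right) = - 4 \left(153 + \frac{-5 + 6}{2 \cdot 6}\right) = - 4 \left(153 + \frac{1}{2} \cdot \frac{1}{6} \cdot 1\right) = - 4 \left(153 + \frac{1}{12}\right) = \left(-4\right) \frac{1837}{12} = - \frac{1837}{3}$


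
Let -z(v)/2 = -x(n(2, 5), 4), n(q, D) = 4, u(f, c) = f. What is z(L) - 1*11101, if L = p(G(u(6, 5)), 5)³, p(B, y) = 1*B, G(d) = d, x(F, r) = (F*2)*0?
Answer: -11101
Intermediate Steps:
x(F, r) = 0 (x(F, r) = (2*F)*0 = 0)
p(B, y) = B
L = 216 (L = 6³ = 216)
z(v) = 0 (z(v) = -(-2)*0 = -2*0 = 0)
z(L) - 1*11101 = 0 - 1*11101 = 0 - 11101 = -11101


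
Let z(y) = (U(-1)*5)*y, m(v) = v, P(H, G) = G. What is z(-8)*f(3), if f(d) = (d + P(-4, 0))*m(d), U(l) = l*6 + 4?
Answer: 720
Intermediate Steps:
U(l) = 4 + 6*l (U(l) = 6*l + 4 = 4 + 6*l)
f(d) = d**2 (f(d) = (d + 0)*d = d*d = d**2)
z(y) = -10*y (z(y) = ((4 + 6*(-1))*5)*y = ((4 - 6)*5)*y = (-2*5)*y = -10*y)
z(-8)*f(3) = -10*(-8)*3**2 = 80*9 = 720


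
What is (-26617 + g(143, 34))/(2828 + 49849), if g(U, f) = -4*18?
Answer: -26689/52677 ≈ -0.50665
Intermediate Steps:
g(U, f) = -72
(-26617 + g(143, 34))/(2828 + 49849) = (-26617 - 72)/(2828 + 49849) = -26689/52677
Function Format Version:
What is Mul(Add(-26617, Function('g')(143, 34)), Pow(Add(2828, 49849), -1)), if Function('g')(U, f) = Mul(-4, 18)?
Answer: Rational(-26689, 52677) ≈ -0.50665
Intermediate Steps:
Function('g')(U, f) = -72
Mul(Add(-26617, Function('g')(143, 34)), Pow(Add(2828, 49849), -1)) = Mul(Add(-26617, -72), Pow(Add(2828, 49849), -1)) = Mul(-26689, Pow(52677, -1)) = Mul(-26689, Rational(1, 52677)) = Rational(-26689, 52677)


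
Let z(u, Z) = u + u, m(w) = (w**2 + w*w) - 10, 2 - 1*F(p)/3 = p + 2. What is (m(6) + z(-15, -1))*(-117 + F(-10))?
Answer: -2784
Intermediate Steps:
F(p) = -3*p (F(p) = 6 - 3*(p + 2) = 6 - 3*(2 + p) = 6 + (-6 - 3*p) = -3*p)
m(w) = -10 + 2*w**2 (m(w) = (w**2 + w**2) - 10 = 2*w**2 - 10 = -10 + 2*w**2)
z(u, Z) = 2*u
(m(6) + z(-15, -1))*(-117 + F(-10)) = ((-10 + 2*6**2) + 2*(-15))*(-117 - 3*(-10)) = ((-10 + 2*36) - 30)*(-117 + 30) = ((-10 + 72) - 30)*(-87) = (62 - 30)*(-87) = 32*(-87) = -2784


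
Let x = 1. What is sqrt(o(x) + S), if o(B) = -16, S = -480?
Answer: 4*I*sqrt(31) ≈ 22.271*I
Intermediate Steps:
sqrt(o(x) + S) = sqrt(-16 - 480) = sqrt(-496) = 4*I*sqrt(31)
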